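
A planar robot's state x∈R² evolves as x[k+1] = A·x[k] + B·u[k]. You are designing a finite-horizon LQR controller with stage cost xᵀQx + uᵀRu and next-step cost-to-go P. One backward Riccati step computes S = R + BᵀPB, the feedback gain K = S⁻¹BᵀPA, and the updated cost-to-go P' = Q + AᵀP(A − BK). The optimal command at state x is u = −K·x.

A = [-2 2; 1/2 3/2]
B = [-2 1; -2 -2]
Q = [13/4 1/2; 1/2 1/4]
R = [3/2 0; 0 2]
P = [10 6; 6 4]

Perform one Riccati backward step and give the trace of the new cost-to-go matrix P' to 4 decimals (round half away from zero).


BᵀP = [-32.0000 -20.0000; -2.0000 -2.0000]
S = R + BᵀPB = [3/2 0; 0 2] + [104.0000 8.0000; 8.0000 2.0000] = [105.5000 8.0000; 8.0000 4.0000]
BᵀPA = [54.0000 -94.0000; 3.0000 -7.0000]
K = S⁻¹·BᵀPA = [0.5363 -0.8939; -0.3226 0.0377]
A−BK = [-0.6047 0.1746; 0.9274 -0.2123]
AᵀP(A−BK) = [1.0070 -0.8450; -0.8450 1.2416]
P' = Q + AᵀP(A−BK) = [4.2570 -0.3450; -0.3450 1.4916]
tr(P') = 5.7486

5.7486


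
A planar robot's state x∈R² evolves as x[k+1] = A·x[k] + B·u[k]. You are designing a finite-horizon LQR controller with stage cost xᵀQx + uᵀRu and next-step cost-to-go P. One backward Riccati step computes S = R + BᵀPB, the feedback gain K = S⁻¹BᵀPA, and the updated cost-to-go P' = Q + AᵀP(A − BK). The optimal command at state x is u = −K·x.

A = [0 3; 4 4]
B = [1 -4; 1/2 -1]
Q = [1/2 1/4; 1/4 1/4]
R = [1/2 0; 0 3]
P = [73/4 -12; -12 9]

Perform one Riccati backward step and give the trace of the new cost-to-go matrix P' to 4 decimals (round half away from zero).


40.1569

BᵀP = [12.2500 -7.5000; -61.0000 39.0000]
S = R + BᵀPB = [1/2 0; 0 3] + [8.5000 -41.5000; -41.5000 205.0000] = [9.0000 -41.5000; -41.5000 208.0000]
BᵀPA = [-30.0000 6.7500; 156.0000 -27.0000]
K = S⁻¹·BᵀPA = [1.5626 1.8932; 1.0618 0.2479]
A−BK = [2.6845 2.0985; 4.2805 3.3013]
AᵀP(A−BK) = [25.2421 18.1202; 18.1202 14.1649]
P' = Q + AᵀP(A−BK) = [25.7421 18.3702; 18.3702 14.4149]
tr(P') = 40.1569


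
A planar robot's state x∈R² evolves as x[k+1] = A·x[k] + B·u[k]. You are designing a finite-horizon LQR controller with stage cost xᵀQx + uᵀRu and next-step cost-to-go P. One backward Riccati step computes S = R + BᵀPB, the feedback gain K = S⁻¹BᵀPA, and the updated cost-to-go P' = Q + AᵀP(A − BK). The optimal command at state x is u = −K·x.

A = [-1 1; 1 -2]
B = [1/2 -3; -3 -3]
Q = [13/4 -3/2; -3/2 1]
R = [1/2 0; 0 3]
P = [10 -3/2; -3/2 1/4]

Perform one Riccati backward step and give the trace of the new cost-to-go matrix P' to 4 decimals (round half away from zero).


5.0068

BᵀP = [9.5000 -1.5000; -25.5000 3.7500]
S = R + BᵀPB = [1/2 0; 0 3] + [9.2500 -24.0000; -24.0000 65.2500] = [9.7500 -24.0000; -24.0000 68.2500]
BᵀPA = [-11.0000 12.5000; 29.2500 -33.0000]
K = S⁻¹·BᵀPA = [-0.5451 0.6834; 0.2369 -0.2432]
A−BK = [-0.0168 -0.0713; 0.0755 -0.6792]
AᵀP(A−BK) = [0.3249 -0.3690; -0.3690 0.4319]
P' = Q + AᵀP(A−BK) = [3.5749 -1.8690; -1.8690 1.4319]
tr(P') = 5.0068


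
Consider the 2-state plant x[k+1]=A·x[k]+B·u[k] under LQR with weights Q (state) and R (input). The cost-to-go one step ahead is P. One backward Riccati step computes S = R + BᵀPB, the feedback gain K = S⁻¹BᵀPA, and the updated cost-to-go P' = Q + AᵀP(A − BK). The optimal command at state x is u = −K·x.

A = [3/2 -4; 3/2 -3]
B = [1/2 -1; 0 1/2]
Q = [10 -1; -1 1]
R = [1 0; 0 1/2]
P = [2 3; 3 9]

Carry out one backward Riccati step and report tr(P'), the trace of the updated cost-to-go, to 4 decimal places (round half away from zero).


BᵀP = [1.0000 1.5000; -0.5000 1.5000]
S = R + BᵀPB = [1 0; 0 1/2] + [0.5000 -0.2500; -0.2500 1.2500] = [1.5000 -0.2500; -0.2500 1.7500]
BᵀPA = [3.7500 -8.5000; 1.5000 -2.5000]
K = S⁻¹·BᵀPA = [2.7073 -6.0488; 1.2439 -2.2927]
A−BK = [1.3902 -3.2683; 0.8780 -1.8537]
AᵀP(A−BK) = [26.2317 -57.8780; -57.8780 127.8537]
P' = Q + AᵀP(A−BK) = [36.2317 -58.8780; -58.8780 128.8537]
tr(P') = 165.0854

165.0854


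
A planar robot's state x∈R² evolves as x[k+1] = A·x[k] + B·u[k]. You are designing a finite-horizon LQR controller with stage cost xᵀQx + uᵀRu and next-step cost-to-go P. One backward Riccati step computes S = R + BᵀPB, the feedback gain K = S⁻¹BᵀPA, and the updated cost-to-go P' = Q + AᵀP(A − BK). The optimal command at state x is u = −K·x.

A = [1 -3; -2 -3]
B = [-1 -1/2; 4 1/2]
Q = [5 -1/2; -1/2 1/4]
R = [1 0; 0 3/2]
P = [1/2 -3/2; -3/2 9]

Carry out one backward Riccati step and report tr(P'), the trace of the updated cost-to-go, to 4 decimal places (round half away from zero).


BᵀP = [-6.5000 37.5000; -1.0000 5.2500]
S = R + BᵀPB = [1 0; 0 3/2] + [156.5000 22.0000; 22.0000 3.1250] = [157.5000 22.0000; 22.0000 4.6250]
BᵀPA = [-81.5000 -93.0000; -11.5000 -12.7500]
K = S⁻¹·BᵀPA = [-0.5070 -0.6121; -0.0747 0.1549]
A−BK = [0.4556 -3.5346; 0.0655 -0.6290]
AᵀP(A−BK) = [0.3183 -0.1059; -0.1059 3.5485]
P' = Q + AᵀP(A−BK) = [5.3183 -0.6059; -0.6059 3.7985]
tr(P') = 9.1168

9.1168


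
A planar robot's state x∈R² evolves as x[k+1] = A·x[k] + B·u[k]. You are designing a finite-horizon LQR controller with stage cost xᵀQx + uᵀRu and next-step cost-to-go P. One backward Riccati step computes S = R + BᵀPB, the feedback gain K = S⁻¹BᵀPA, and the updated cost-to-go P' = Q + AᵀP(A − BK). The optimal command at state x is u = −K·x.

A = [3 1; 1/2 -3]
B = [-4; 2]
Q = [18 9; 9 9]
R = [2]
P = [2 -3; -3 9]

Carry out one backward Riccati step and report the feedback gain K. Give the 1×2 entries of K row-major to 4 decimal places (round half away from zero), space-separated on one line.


-0.2288 -0.8814

BᵀP = [-14.0000 30.0000]
S = R + BᵀPB = [2] + [116.0000] = [118.0000]
BᵀPA = [-27.0000 -104.0000]
K = S⁻¹·BᵀPA = [-0.2288 -0.8814]
A−BK = [2.0847 -2.5254; 0.9576 -1.2373]
AᵀP(A−BK) = [5.0720 -5.7966; -5.7966 9.3390]
P' = Q + AᵀP(A−BK) = [23.0720 3.2034; 3.2034 18.3390]
tr(P') = 41.4110


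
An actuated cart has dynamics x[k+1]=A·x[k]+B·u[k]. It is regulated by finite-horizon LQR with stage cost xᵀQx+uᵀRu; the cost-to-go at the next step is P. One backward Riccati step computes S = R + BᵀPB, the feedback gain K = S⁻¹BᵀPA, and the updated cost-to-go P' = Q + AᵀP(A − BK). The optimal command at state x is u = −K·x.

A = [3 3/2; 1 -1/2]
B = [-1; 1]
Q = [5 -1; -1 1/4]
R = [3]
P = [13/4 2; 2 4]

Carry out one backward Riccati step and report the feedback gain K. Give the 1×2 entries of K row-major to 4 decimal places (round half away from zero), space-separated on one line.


BᵀP = [-1.2500 2.0000]
S = R + BᵀPB = [3] + [3.2500] = [6.2500]
BᵀPA = [-1.7500 -2.8750]
K = S⁻¹·BᵀPA = [-0.2800 -0.4600]
A−BK = [2.7200 1.0400; 1.2800 -0.0400]
AᵀP(A−BK) = [44.7600 11.8200; 11.8200 3.9900]
P' = Q + AᵀP(A−BK) = [49.7600 10.8200; 10.8200 4.2400]
tr(P') = 54.0000

-0.2800 -0.4600


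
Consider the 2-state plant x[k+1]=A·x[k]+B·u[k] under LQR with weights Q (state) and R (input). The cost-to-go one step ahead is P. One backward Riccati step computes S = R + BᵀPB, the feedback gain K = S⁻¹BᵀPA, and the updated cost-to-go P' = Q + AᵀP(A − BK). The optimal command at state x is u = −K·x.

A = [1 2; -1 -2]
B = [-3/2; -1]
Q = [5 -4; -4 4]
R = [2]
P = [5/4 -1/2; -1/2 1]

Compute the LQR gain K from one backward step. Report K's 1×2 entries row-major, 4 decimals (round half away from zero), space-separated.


-0.2609 -0.5217

BᵀP = [-1.3750 -0.2500]
S = R + BᵀPB = [2] + [2.3125] = [4.3125]
BᵀPA = [-1.1250 -2.2500]
K = S⁻¹·BᵀPA = [-0.2609 -0.5217]
A−BK = [0.6087 1.2174; -1.2609 -2.5217]
AᵀP(A−BK) = [2.9565 5.9130; 5.9130 11.8261]
P' = Q + AᵀP(A−BK) = [7.9565 1.9130; 1.9130 15.8261]
tr(P') = 23.7826


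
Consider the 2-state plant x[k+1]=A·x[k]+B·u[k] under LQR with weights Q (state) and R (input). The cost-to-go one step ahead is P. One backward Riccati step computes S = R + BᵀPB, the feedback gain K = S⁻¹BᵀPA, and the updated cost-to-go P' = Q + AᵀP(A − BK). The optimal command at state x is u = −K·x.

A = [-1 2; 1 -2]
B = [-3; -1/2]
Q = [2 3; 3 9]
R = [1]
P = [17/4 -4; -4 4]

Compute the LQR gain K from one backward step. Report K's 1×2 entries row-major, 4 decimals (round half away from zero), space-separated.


BᵀP = [-10.7500 10.0000]
S = R + BᵀPB = [1] + [27.2500] = [28.2500]
BᵀPA = [20.7500 -41.5000]
K = S⁻¹·BᵀPA = [0.7345 -1.4690]
A−BK = [1.2035 -2.4071; 1.3673 -2.7345]
AᵀP(A−BK) = [1.0088 -2.0177; -2.0177 4.0354]
P' = Q + AᵀP(A−BK) = [3.0088 0.9823; 0.9823 13.0354]
tr(P') = 16.0442

0.7345 -1.4690


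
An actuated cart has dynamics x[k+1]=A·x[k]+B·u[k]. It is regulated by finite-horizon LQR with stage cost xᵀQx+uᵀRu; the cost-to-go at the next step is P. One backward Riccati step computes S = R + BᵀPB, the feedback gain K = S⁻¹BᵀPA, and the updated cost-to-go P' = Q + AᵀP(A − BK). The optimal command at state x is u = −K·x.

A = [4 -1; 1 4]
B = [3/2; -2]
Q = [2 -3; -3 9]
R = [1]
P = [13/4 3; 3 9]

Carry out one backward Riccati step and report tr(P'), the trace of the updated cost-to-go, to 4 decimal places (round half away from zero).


100.6841

BᵀP = [-1.1250 -13.5000]
S = R + BᵀPB = [1] + [25.3125] = [26.3125]
BᵀPA = [-18.0000 -52.8750]
K = S⁻¹·BᵀPA = [-0.6841 -2.0095]
A−BK = [5.0261 2.0143; -0.3682 -0.0190]
AᵀP(A−BK) = [72.6865 31.8290; 31.8290 16.9976]
P' = Q + AᵀP(A−BK) = [74.6865 28.8290; 28.8290 25.9976]
tr(P') = 100.6841


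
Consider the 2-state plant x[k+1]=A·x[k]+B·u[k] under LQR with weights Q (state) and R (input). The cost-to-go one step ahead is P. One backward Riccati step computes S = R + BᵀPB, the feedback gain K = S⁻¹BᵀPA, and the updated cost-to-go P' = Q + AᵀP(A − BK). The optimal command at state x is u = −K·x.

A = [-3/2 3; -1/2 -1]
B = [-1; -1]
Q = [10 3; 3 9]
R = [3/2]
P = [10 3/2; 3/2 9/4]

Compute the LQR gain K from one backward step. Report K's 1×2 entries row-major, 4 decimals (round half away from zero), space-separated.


1.1418 -1.8358

BᵀP = [-11.5000 -3.7500]
S = R + BᵀPB = [3/2] + [15.2500] = [16.7500]
BᵀPA = [19.1250 -30.7500]
K = S⁻¹·BᵀPA = [1.1418 -1.8358]
A−BK = [-0.3582 1.1642; 0.6418 -2.8358]
AᵀP(A−BK) = [3.4757 -8.7649; -8.7649 26.7985]
P' = Q + AᵀP(A−BK) = [13.4757 -5.7649; -5.7649 35.7985]
tr(P') = 49.2743


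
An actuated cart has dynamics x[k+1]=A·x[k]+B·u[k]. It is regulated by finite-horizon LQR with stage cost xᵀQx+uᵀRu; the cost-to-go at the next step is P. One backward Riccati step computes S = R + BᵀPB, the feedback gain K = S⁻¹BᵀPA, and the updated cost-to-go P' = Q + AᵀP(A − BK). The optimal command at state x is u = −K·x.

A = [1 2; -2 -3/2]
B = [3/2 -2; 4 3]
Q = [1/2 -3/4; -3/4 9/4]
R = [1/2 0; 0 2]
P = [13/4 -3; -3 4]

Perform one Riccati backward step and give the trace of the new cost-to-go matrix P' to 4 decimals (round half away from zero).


4.5410

BᵀP = [-7.1250 11.5000; -15.5000 18.0000]
S = R + BᵀPB = [1/2 0; 0 2] + [35.3125 48.7500; 48.7500 85.0000] = [35.8125 48.7500; 48.7500 87.0000]
BᵀPA = [-30.1250 -31.5000; -51.5000 -58.0000]
K = S⁻¹·BᵀPA = [-0.1492 0.1177; -0.5084 -0.7326]
A−BK = [0.2070 0.3582; 0.1218 0.2270]
AᵀP(A−BK) = [0.5753 0.8158; 0.8158 1.2156]
P' = Q + AᵀP(A−BK) = [1.0753 0.0658; 0.0658 3.4656]
tr(P') = 4.5410


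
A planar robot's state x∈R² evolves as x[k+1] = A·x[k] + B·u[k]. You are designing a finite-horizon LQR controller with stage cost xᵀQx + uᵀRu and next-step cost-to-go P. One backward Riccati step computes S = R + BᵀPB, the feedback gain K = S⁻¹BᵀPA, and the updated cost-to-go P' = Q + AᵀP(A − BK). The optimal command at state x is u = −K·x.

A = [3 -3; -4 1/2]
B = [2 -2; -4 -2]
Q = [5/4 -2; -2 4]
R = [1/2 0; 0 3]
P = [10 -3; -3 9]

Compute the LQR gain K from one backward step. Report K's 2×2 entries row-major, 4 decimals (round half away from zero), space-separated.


BᵀP = [32.0000 -42.0000; -14.0000 -12.0000]
S = R + BᵀPB = [1/2 0; 0 3] + [232.0000 20.0000; 20.0000 52.0000] = [232.5000 20.0000; 20.0000 55.0000]
BᵀPA = [264.0000 -117.0000; 6.0000 36.0000]
K = S⁻¹·BᵀPA = [1.1625 -0.5776; -0.3136 0.8646]
A−BK = [0.0478 -0.1156; 0.0226 -0.0812]
AᵀP(A−BK) = [0.9917 -1.2015; -1.2015 2.5461]
P' = Q + AᵀP(A−BK) = [2.2417 -3.2015; -3.2015 6.5461]
tr(P') = 8.7878

1.1625 -0.5776 -0.3136 0.8646


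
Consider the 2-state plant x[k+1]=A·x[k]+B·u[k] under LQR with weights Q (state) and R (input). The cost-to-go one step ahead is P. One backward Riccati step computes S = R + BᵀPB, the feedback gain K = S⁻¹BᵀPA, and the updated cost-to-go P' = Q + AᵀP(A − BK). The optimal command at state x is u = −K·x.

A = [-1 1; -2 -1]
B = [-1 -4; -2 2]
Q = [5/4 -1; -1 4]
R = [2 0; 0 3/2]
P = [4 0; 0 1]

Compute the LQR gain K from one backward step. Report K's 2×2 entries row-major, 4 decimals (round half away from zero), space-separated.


0.7477 0.1397 0.0436 -0.2831

BᵀP = [-4.0000 -2.0000; -16.0000 2.0000]
S = R + BᵀPB = [2 0; 0 3/2] + [8.0000 12.0000; 12.0000 68.0000] = [10.0000 12.0000; 12.0000 69.5000]
BᵀPA = [8.0000 -2.0000; 12.0000 -18.0000]
K = S⁻¹·BᵀPA = [0.7477 0.1397; 0.0436 -0.2831]
A−BK = [-0.0780 0.0073; -0.5917 -0.1543]
AᵀP(A−BK) = [1.4955 0.2795; 0.2795 0.1833]
P' = Q + AᵀP(A−BK) = [2.7455 -0.7205; -0.7205 4.1833]
tr(P') = 6.9288


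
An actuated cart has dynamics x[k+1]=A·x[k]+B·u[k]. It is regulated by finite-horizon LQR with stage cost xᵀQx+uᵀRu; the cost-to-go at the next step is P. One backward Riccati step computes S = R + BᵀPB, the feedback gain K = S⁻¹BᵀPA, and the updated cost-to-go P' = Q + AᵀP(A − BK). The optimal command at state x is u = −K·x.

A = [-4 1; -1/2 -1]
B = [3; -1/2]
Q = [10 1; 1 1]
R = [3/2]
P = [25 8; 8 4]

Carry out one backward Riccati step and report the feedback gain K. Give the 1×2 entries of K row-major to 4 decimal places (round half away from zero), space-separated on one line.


BᵀP = [71.0000 22.0000]
S = R + BᵀPB = [3/2] + [202.0000] = [203.5000]
BᵀPA = [-295.0000 49.0000]
K = S⁻¹·BᵀPA = [-1.4496 0.2408]
A−BK = [0.3489 0.2776; -1.2248 -0.8796]
AᵀP(A−BK) = [5.3587 1.0319; 1.0319 1.2015]
P' = Q + AᵀP(A−BK) = [15.3587 2.0319; 2.0319 2.2015]
tr(P') = 17.5602

-1.4496 0.2408


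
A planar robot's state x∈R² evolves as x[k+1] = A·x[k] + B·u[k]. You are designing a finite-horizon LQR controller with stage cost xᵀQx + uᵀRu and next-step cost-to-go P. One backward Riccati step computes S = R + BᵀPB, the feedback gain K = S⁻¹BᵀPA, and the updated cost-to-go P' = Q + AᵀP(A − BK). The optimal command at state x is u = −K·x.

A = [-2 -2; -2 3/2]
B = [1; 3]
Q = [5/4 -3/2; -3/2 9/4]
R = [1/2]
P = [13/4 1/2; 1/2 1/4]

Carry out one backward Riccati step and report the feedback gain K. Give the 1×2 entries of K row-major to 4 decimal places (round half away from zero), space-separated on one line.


-1.3333 -0.8472

BᵀP = [4.7500 1.2500]
S = R + BᵀPB = [1/2] + [8.5000] = [9.0000]
BᵀPA = [-12.0000 -7.6250]
K = S⁻¹·BᵀPA = [-1.3333 -0.8472]
A−BK = [-0.6667 -1.1528; 2.0000 4.0417]
AᵀP(A−BK) = [2.0000 2.5833; 2.5833 4.1024]
P' = Q + AᵀP(A−BK) = [3.2500 1.0833; 1.0833 6.3524]
tr(P') = 9.6024


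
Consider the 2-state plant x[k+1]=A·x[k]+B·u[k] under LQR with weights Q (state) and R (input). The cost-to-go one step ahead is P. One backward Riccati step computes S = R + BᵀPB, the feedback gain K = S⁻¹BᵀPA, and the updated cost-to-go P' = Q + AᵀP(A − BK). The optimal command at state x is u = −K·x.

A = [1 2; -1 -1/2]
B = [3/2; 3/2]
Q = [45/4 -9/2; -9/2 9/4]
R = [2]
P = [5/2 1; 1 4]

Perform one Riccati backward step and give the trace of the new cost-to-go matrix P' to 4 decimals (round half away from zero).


24.6036

BᵀP = [5.2500 7.5000]
S = R + BᵀPB = [2] + [19.1250] = [21.1250]
BᵀPA = [-2.2500 6.7500]
K = S⁻¹·BᵀPA = [-0.1065 0.3195]
A−BK = [1.1598 1.5207; -0.8402 -0.9793]
AᵀP(A−BK) = [4.2604 5.2189; 5.2189 6.8432]
P' = Q + AᵀP(A−BK) = [15.5104 0.7189; 0.7189 9.0932]
tr(P') = 24.6036


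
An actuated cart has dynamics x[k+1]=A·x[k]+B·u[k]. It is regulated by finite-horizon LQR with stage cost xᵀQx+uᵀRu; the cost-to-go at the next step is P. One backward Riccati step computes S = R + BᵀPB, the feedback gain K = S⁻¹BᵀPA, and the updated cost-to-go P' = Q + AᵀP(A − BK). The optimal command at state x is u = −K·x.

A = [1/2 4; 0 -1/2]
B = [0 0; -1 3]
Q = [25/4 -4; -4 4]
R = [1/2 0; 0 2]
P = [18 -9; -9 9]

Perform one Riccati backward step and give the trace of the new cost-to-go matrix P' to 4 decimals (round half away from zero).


BᵀP = [9.0000 -9.0000; -27.0000 27.0000]
S = R + BᵀPB = [1/2 0; 0 2] + [9.0000 -27.0000; -27.0000 81.0000] = [9.5000 -27.0000; -27.0000 83.0000]
BᵀPA = [4.5000 40.5000; -13.5000 -121.5000]
K = S⁻¹·BᵀPA = [0.1513 1.3613; -0.1134 -1.0210]
A−BK = [0.5000 4.0000; 0.4916 3.9244]
AᵀP(A−BK) = [2.2878 18.3403; 18.3403 147.0630]
P' = Q + AᵀP(A−BK) = [8.5378 14.3403; 14.3403 151.0630]
tr(P') = 159.6008

159.6008


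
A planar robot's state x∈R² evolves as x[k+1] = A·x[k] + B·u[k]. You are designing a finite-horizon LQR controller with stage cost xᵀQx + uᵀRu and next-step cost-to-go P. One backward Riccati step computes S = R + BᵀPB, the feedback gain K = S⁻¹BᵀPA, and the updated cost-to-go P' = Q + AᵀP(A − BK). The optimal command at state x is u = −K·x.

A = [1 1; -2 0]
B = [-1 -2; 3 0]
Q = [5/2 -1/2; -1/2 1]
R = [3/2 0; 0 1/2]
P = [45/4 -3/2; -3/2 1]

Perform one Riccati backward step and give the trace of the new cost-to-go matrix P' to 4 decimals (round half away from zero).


BᵀP = [-15.7500 4.5000; -22.5000 3.0000]
S = R + BᵀPB = [3/2 0; 0 1/2] + [29.2500 31.5000; 31.5000 45.0000] = [30.7500 31.5000; 31.5000 45.5000]
BᵀPA = [-24.7500 -15.7500; -28.5000 -22.5000]
K = S⁻¹·BᵀPA = [-0.5613 -0.0194; -0.2378 -0.4811]
A−BK = [-0.0369 0.0184; -0.3161 0.0581]
AᵀP(A−BK) = [0.5811 0.0594; 0.0594 0.1203]
P' = Q + AᵀP(A−BK) = [3.0811 -0.4406; -0.4406 1.1203]
tr(P') = 4.2014

4.2014


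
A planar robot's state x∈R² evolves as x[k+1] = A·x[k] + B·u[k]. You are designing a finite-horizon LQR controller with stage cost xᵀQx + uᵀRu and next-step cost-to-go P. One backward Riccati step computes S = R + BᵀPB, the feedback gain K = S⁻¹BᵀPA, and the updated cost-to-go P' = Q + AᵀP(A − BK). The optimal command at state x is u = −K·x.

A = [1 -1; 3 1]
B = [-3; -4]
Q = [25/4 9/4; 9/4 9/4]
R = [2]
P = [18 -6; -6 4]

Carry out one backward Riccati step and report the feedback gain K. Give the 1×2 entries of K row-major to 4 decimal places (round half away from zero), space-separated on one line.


BᵀP = [-30.0000 2.0000]
S = R + BᵀPB = [2] + [82.0000] = [84.0000]
BᵀPA = [-24.0000 32.0000]
K = S⁻¹·BᵀPA = [-0.2857 0.3810]
A−BK = [0.1429 0.1429; 1.8571 2.5238]
AᵀP(A−BK) = [11.1429 15.1429; 15.1429 21.8095]
P' = Q + AᵀP(A−BK) = [17.3929 17.3929; 17.3929 24.0595]
tr(P') = 41.4524

-0.2857 0.3810


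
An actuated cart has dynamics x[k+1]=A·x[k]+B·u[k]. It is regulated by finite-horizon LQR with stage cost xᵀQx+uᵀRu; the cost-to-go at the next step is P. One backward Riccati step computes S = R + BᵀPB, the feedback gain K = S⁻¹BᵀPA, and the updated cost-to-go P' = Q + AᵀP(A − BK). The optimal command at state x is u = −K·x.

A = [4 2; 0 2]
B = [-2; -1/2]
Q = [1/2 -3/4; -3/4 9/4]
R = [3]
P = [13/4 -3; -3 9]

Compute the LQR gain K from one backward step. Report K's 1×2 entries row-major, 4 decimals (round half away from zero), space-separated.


BᵀP = [-5.0000 1.5000]
S = R + BᵀPB = [3] + [9.2500] = [12.2500]
BᵀPA = [-20.0000 -7.0000]
K = S⁻¹·BᵀPA = [-1.6327 -0.5714]
A−BK = [0.7347 0.8571; -0.8163 1.7143]
AᵀP(A−BK) = [19.3469 -9.4286; -9.4286 21.0000]
P' = Q + AᵀP(A−BK) = [19.8469 -10.1786; -10.1786 23.2500]
tr(P') = 43.0969

-1.6327 -0.5714


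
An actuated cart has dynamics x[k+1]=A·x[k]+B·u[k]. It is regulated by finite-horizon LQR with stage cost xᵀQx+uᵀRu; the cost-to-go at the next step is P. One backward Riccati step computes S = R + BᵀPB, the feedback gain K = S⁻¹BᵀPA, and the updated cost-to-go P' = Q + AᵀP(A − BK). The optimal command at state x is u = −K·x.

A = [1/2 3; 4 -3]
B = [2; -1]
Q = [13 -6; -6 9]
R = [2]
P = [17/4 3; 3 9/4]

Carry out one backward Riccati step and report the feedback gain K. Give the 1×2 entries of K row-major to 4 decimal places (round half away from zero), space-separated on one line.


1.9189 0.5676

BᵀP = [5.5000 3.7500]
S = R + BᵀPB = [2] + [7.2500] = [9.2500]
BᵀPA = [17.7500 5.2500]
K = S⁻¹·BᵀPA = [1.9189 0.5676]
A−BK = [-3.3378 1.8649; 5.9189 -2.4324]
AᵀP(A−BK) = [15.0017 0.8007; 0.8007 1.5203]
P' = Q + AᵀP(A−BK) = [28.0017 -5.1993; -5.1993 10.5203]
tr(P') = 38.5220


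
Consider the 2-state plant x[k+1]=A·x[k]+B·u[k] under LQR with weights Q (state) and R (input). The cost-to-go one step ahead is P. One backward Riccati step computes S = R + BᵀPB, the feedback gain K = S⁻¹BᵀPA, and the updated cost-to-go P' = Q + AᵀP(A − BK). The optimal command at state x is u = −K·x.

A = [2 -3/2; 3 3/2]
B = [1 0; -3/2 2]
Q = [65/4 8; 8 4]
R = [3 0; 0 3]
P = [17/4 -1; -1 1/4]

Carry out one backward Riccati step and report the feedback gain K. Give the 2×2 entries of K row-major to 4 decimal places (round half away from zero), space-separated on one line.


0.6340 -0.9089 -0.1891 0.3126

BᵀP = [5.7500 -1.3750; -2.0000 0.5000]
S = R + BᵀPB = [3 0; 0 3] + [7.8125 -2.7500; -2.7500 1.0000] = [10.8125 -2.7500; -2.7500 4.0000]
BᵀPA = [7.3750 -10.6875; -2.5000 3.7500]
K = S⁻¹·BᵀPA = [0.6340 -0.9089; -0.1891 0.3126]
A−BK = [1.3660 -0.5911; 4.3292 -0.4886]
AᵀP(A−BK) = [2.1016 -2.6401; -2.6401 3.7385]
P' = Q + AᵀP(A−BK) = [18.3516 5.3599; 5.3599 7.7385]
tr(P') = 26.0901


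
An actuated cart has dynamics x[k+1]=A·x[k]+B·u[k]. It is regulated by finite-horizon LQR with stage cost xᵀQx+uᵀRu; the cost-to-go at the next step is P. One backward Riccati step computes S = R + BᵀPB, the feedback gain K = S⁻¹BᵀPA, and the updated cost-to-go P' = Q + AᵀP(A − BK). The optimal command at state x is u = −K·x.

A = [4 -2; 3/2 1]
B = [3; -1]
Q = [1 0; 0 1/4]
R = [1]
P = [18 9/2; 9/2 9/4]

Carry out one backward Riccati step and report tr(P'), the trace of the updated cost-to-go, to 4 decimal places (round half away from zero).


14.8965

BᵀP = [49.5000 11.2500]
S = R + BᵀPB = [1] + [137.2500] = [138.2500]
BᵀPA = [214.8750 -87.7500]
K = S⁻¹·BᵀPA = [1.5542 -0.6347]
A−BK = [-0.6627 -0.0958; 3.0542 0.3653]
AᵀP(A−BK) = [13.0931 0.2604; 0.2604 0.5533]
P' = Q + AᵀP(A−BK) = [14.0931 0.2604; 0.2604 0.8033]
tr(P') = 14.8965


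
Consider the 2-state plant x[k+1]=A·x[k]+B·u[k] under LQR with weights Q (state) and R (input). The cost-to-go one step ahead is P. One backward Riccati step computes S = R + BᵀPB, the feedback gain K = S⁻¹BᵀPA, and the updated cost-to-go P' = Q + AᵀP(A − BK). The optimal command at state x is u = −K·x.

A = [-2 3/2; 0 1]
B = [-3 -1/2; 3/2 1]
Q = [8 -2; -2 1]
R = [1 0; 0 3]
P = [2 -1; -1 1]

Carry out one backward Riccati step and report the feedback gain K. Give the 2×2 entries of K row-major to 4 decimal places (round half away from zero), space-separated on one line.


0.5035 -0.2517 -0.0280 0.1049

BᵀP = [-7.5000 4.5000; -2.0000 1.5000]
S = R + BᵀPB = [1 0; 0 3] + [29.2500 8.2500; 8.2500 2.5000] = [30.2500 8.2500; 8.2500 5.5000]
BᵀPA = [15.0000 -6.7500; 4.0000 -1.5000]
K = S⁻¹·BᵀPA = [0.5035 -0.2517; -0.0280 0.1049]
A−BK = [-0.5035 0.7972; -0.7273 1.2727]
AᵀP(A−BK) = [0.5594 -0.6434; -0.6434 0.9580]
P' = Q + AᵀP(A−BK) = [8.5594 -2.6434; -2.6434 1.9580]
tr(P') = 10.5175


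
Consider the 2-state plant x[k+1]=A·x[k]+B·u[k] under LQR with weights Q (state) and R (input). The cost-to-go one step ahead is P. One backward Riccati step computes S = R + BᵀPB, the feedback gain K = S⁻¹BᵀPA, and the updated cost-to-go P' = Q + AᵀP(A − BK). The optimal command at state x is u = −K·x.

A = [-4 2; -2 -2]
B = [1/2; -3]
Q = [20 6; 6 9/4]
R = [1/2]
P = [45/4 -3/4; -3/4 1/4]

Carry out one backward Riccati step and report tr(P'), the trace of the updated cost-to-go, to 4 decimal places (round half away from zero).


BᵀP = [7.8750 -1.1250]
S = R + BᵀPB = [1/2] + [7.3125] = [7.8125]
BᵀPA = [-29.2500 18.0000]
K = S⁻¹·BᵀPA = [-3.7440 2.3040]
A−BK = [-2.1280 0.8480; -13.2320 4.9120]
AᵀP(A−BK) = [59.4880 -24.6080; -24.6080 10.5280]
P' = Q + AᵀP(A−BK) = [79.4880 -18.6080; -18.6080 12.7780]
tr(P') = 92.2660

92.2660


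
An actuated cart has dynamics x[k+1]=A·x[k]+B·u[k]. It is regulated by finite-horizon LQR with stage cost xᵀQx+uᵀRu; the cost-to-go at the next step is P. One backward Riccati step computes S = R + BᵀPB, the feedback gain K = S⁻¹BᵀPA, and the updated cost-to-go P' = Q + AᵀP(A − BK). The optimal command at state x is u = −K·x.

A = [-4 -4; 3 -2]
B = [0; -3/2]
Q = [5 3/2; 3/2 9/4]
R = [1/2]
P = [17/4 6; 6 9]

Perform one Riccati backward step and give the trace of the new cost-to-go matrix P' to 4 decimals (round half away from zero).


19.9970

BᵀP = [-9.0000 -13.5000]
S = R + BᵀPB = [1/2] + [20.2500] = [20.7500]
BᵀPA = [-4.5000 63.0000]
K = S⁻¹·BᵀPA = [-0.2169 3.0361]
A−BK = [-4.0000 -4.0000; 2.6747 2.5542]
AᵀP(A−BK) = [4.0241 3.6627; 3.6627 8.7229]
P' = Q + AᵀP(A−BK) = [9.0241 5.1627; 5.1627 10.9729]
tr(P') = 19.9970


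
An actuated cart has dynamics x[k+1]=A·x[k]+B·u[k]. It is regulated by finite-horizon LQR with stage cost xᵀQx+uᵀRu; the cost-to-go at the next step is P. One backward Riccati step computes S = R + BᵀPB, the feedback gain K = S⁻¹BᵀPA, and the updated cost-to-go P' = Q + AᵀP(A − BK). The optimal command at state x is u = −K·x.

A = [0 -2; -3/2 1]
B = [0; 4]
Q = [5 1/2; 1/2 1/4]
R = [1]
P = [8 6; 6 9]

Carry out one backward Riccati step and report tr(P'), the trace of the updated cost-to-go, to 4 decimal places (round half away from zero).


21.3966

BᵀP = [24.0000 36.0000]
S = R + BᵀPB = [1] + [144.0000] = [145.0000]
BᵀPA = [-54.0000 -12.0000]
K = S⁻¹·BᵀPA = [-0.3724 -0.0828]
A−BK = [0.0000 -2.0000; -0.0103 1.3310]
AᵀP(A−BK) = [0.1397 0.0310; 0.0310 16.0069]
P' = Q + AᵀP(A−BK) = [5.1397 0.5310; 0.5310 16.2569]
tr(P') = 21.3966


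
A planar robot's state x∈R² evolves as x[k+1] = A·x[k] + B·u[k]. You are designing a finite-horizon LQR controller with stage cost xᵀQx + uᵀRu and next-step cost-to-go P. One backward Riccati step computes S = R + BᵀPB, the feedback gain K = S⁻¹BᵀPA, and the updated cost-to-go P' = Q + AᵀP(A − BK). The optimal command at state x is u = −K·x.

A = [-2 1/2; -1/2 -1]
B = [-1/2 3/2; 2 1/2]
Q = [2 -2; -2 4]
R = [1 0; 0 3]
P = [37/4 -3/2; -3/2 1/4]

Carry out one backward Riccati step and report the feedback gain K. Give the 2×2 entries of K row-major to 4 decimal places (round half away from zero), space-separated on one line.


BᵀP = [-7.6250 1.2500; 13.1250 -2.1250]
S = R + BᵀPB = [1 0; 0 3] + [6.3125 -10.8125; -10.8125 18.6250] = [7.3125 -10.8125; -10.8125 21.6250]
BᵀPA = [14.6250 -5.0625; -25.1875 8.6875]
K = S⁻¹·BᵀPA = [1.0656 -0.3770; -0.6320 0.2132]
A−BK = [-0.5193 -0.0083; -2.3152 -0.3525]
AᵀP(A−BK) = [2.5612 -0.8654; -0.8654 0.3014]
P' = Q + AᵀP(A−BK) = [4.5612 -2.8654; -2.8654 4.3014]
tr(P') = 8.8626

1.0656 -0.3770 -0.6320 0.2132


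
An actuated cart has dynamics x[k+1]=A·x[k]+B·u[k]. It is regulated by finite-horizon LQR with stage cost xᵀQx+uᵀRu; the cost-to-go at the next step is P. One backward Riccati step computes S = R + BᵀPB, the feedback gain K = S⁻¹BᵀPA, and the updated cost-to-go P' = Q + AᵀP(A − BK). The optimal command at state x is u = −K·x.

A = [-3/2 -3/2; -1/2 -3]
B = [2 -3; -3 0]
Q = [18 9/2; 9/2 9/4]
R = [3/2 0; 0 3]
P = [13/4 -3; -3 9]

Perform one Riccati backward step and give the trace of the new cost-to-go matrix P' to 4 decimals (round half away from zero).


25.7165

BᵀP = [15.5000 -33.0000; -9.7500 9.0000]
S = R + BᵀPB = [3/2 0; 0 3] + [130.0000 -46.5000; -46.5000 29.2500] = [131.5000 -46.5000; -46.5000 32.2500]
BᵀPA = [-6.7500 75.7500; 10.1250 -12.3750]
K = S⁻¹·BᵀPA = [0.1218 0.8984; 0.4895 0.9117]
A−BK = [-0.2749 -0.5618; -0.1347 -0.3047]
AᵀP(A−BK) = [0.9279 1.8960; 1.8960 4.5386]
P' = Q + AᵀP(A−BK) = [18.9279 6.3960; 6.3960 6.7886]
tr(P') = 25.7165


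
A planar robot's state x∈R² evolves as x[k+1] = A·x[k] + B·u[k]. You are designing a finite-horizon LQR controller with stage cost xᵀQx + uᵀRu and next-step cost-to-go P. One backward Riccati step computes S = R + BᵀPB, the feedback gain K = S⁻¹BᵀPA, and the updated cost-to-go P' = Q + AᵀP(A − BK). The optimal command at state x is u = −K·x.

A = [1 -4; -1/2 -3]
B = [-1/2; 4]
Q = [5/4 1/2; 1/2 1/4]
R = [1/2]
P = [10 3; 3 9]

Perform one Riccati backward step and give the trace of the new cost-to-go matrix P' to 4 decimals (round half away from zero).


BᵀP = [7.0000 34.5000]
S = R + BᵀPB = [1/2] + [134.5000] = [135.0000]
BᵀPA = [-10.2500 -131.5000]
K = S⁻¹·BᵀPA = [-0.0759 -0.9741]
A−BK = [0.9620 -4.4870; -0.1963 0.8963]
AᵀP(A−BK) = [8.4718 -39.4843; -39.4843 184.9093]
P' = Q + AᵀP(A−BK) = [9.7218 -38.9843; -38.9843 185.1593]
tr(P') = 194.8810

194.8810


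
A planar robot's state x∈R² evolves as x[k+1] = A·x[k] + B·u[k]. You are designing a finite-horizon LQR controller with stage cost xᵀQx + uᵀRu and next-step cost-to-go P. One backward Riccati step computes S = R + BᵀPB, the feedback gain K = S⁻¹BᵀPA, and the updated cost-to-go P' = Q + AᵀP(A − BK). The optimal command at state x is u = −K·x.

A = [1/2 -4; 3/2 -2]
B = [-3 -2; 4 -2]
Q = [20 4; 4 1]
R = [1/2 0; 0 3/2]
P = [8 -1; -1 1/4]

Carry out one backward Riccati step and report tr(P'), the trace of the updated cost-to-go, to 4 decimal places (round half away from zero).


23.4632

BᵀP = [-28.0000 4.0000; -14.0000 1.5000]
S = R + BᵀPB = [1/2 0; 0 3/2] + [100.0000 48.0000; 48.0000 25.0000] = [100.5000 48.0000; 48.0000 26.5000]
BᵀPA = [-8.0000 104.0000; -4.7500 53.0000]
K = S⁻¹·BᵀPA = [0.0445 0.5901; -0.2599 0.9311]
A−BK = [0.1138 -0.3674; 0.8020 -2.4983]
AᵀP(A−BK) = [0.1842 -0.6063; -0.6063 2.2791]
P' = Q + AᵀP(A−BK) = [20.1842 3.3937; 3.3937 3.2791]
tr(P') = 23.4632


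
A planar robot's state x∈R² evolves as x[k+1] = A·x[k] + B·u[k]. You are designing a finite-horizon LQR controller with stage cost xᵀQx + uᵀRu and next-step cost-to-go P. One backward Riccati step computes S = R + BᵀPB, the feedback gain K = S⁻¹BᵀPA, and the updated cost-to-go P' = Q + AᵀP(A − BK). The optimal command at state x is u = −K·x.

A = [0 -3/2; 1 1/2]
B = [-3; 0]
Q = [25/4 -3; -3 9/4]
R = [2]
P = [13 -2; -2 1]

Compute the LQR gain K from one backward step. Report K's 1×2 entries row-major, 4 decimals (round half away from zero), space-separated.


BᵀP = [-39.0000 6.0000]
S = R + BᵀPB = [2] + [117.0000] = [119.0000]
BᵀPA = [6.0000 61.5000]
K = S⁻¹·BᵀPA = [0.0504 0.5168]
A−BK = [0.1513 0.0504; 1.0000 0.5000]
AᵀP(A−BK) = [0.6975 0.3992; 0.3992 0.7164]
P' = Q + AᵀP(A−BK) = [6.9475 -2.6008; -2.6008 2.9664]
tr(P') = 9.9139

0.0504 0.5168


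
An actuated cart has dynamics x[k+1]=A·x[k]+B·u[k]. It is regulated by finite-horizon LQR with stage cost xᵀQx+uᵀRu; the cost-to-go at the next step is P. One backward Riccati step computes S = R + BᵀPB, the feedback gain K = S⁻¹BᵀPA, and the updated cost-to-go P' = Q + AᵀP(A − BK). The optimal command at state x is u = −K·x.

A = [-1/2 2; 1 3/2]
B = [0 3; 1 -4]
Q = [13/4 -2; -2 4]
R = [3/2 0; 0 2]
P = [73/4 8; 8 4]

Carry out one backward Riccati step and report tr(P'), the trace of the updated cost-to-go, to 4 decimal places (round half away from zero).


24.9515

BᵀP = [8.0000 4.0000; 22.7500 8.0000]
S = R + BᵀPB = [3/2 0; 0 2] + [4.0000 8.0000; 8.0000 36.2500] = [5.5000 8.0000; 8.0000 38.2500]
BᵀPA = [0.0000 22.0000; -3.3750 57.5000]
K = S⁻¹·BᵀPA = [0.1845 2.6063; -0.1268 0.9582]
A−BK = [-0.1196 -0.8745; 0.3083 2.7263]
AᵀP(A−BK) = [0.1345 0.9838; 0.9838 17.5670]
P' = Q + AᵀP(A−BK) = [3.3845 -1.0162; -1.0162 21.5670]
tr(P') = 24.9515


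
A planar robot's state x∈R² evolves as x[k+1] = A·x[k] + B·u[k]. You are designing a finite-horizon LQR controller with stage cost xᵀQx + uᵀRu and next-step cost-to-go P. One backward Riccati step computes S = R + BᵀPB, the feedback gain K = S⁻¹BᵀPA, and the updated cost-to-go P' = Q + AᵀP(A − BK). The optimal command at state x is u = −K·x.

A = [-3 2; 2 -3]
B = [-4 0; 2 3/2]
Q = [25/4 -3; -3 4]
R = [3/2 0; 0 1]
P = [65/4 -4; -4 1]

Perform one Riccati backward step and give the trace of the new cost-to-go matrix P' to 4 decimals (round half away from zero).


BᵀP = [-73.0000 18.0000; -6.0000 1.5000]
S = R + BᵀPB = [3/2 0; 0 1] + [328.0000 27.0000; 27.0000 2.2500] = [329.5000 27.0000; 27.0000 3.2500]
BᵀPA = [255.0000 -200.0000; 21.0000 -16.5000]
K = S⁻¹·BᵀPA = [0.7656 -0.5982; 0.1009 -0.1075]
A−BK = [0.0625 -0.3927; 0.3174 -1.6424]
AᵀP(A−BK) = [0.8950 -0.7088; -0.7088 0.5920]
P' = Q + AᵀP(A−BK) = [7.1450 -3.7088; -3.7088 4.5920]
tr(P') = 11.7369

11.7369


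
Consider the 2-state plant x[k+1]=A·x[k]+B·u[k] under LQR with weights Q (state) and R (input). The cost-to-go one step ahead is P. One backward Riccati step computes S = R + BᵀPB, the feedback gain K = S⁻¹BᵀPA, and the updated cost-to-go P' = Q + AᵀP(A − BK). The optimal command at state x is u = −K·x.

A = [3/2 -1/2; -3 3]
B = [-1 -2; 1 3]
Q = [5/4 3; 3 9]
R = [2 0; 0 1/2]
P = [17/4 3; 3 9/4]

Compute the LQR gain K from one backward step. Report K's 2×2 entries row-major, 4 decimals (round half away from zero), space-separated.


BᵀP = [-1.2500 -0.7500; 0.5000 0.7500]
S = R + BᵀPB = [2 0; 0 1/2] + [0.5000 0.2500; 0.2500 1.2500] = [2.5000 0.2500; 0.2500 1.7500]
BᵀPA = [0.3750 -1.6250; -1.5000 2.0000]
K = S⁻¹·BᵀPA = [0.2391 -0.7754; -0.8913 1.2536]
A−BK = [-0.0435 1.2319; -0.5652 0.0145]
AᵀP(A−BK) = [1.3859 -3.2663; -3.2663 8.5453]
P' = Q + AᵀP(A−BK) = [2.6359 -0.2663; -0.2663 17.5453]
tr(P') = 20.1812

0.2391 -0.7754 -0.8913 1.2536


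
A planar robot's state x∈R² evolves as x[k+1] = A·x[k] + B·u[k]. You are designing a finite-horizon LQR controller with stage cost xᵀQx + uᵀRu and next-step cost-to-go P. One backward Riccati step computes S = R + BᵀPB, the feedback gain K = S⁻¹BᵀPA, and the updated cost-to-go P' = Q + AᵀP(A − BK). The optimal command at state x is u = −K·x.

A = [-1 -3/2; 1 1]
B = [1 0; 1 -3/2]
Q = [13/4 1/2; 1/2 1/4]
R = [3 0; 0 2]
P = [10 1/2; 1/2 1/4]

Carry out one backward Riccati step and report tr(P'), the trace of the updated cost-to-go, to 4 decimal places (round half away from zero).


11.4003

BᵀP = [10.5000 0.7500; -0.7500 -0.3750]
S = R + BᵀPB = [3 0; 0 2] + [11.2500 -1.1250; -1.1250 0.5625] = [14.2500 -1.1250; -1.1250 2.5625]
BᵀPA = [-9.7500 -15.0000; 0.3750 0.7500]
K = S⁻¹·BᵀPA = [-0.6968 -1.0665; -0.1596 -0.1755]
A−BK = [-0.3032 -0.4335; 1.4574 1.8032]
AᵀP(A−BK) = [2.5160 3.6676; 3.6676 5.3843]
P' = Q + AᵀP(A−BK) = [5.7660 4.1676; 4.1676 5.6343]
tr(P') = 11.4003


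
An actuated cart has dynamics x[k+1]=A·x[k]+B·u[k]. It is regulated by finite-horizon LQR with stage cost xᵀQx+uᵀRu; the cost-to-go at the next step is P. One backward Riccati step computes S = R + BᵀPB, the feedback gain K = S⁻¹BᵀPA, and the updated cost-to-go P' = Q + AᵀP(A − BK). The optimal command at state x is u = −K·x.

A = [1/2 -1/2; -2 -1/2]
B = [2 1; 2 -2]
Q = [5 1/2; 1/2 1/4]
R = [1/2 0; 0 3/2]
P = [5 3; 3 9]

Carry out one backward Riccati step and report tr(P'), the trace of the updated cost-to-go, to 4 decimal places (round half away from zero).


6.2531

BᵀP = [16.0000 24.0000; -1.0000 -15.0000]
S = R + BᵀPB = [1/2 0; 0 3/2] + [80.0000 -32.0000; -32.0000 29.0000] = [80.5000 -32.0000; -32.0000 30.5000]
BᵀPA = [-40.0000 -20.0000; 29.5000 8.0000]
K = S⁻¹·BᵀPA = [-0.1928 -0.2473; 0.7649 0.0028]
A−BK = [0.1208 -0.0081; -0.0845 0.0003]
AᵀP(A−BK) = [0.9722 0.0241; 0.0241 0.0309]
P' = Q + AᵀP(A−BK) = [5.9722 0.5241; 0.5241 0.2809]
tr(P') = 6.2531


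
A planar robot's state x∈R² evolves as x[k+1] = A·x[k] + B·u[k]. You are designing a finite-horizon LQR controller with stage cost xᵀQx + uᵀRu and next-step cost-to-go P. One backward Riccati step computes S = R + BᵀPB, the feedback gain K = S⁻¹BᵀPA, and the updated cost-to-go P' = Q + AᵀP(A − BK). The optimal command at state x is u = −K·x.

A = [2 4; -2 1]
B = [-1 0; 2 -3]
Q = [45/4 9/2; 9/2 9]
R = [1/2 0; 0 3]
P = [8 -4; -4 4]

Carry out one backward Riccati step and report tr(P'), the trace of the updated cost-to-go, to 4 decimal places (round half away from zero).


40.6733

BᵀP = [-16.0000 12.0000; 12.0000 -12.0000]
S = R + BᵀPB = [1/2 0; 0 3] + [40.0000 -36.0000; -36.0000 36.0000] = [40.5000 -36.0000; -36.0000 39.0000]
BᵀPA = [-56.0000 -52.0000; 48.0000 36.0000]
K = S⁻¹·BᵀPA = [-1.6085 -2.5820; -0.2540 -1.4603]
A−BK = [0.3915 1.4180; 0.4550 1.7831]
AᵀP(A−BK) = [2.1164 5.5026; 5.5026 18.3069]
P' = Q + AᵀP(A−BK) = [13.3664 10.0026; 10.0026 27.3069]
tr(P') = 40.6733


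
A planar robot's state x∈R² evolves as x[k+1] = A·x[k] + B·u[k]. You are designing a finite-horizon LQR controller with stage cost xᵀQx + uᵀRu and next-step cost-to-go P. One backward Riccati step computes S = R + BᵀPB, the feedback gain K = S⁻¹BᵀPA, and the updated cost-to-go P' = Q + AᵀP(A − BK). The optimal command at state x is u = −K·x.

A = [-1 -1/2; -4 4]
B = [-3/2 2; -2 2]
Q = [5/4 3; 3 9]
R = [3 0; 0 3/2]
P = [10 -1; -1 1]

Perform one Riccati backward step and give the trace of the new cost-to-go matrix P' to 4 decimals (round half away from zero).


BᵀP = [-13.0000 -0.5000; 18.0000 0.0000]
S = R + BᵀPB = [3 0; 0 3/2] + [20.5000 -27.0000; -27.0000 36.0000] = [23.5000 -27.0000; -27.0000 37.5000]
BᵀPA = [15.0000 4.5000; -18.0000 -9.0000]
K = S⁻¹·BᵀPA = [0.5025 -0.4877; -0.1182 -0.5911]
A−BK = [-0.0099 -0.0493; -2.7586 4.2069]
AᵀP(A−BK) = [8.3350 -12.3251; -12.3251 19.3744]
P' = Q + AᵀP(A−BK) = [9.5850 -9.3251; -9.3251 28.3744]
tr(P') = 37.9594

37.9594


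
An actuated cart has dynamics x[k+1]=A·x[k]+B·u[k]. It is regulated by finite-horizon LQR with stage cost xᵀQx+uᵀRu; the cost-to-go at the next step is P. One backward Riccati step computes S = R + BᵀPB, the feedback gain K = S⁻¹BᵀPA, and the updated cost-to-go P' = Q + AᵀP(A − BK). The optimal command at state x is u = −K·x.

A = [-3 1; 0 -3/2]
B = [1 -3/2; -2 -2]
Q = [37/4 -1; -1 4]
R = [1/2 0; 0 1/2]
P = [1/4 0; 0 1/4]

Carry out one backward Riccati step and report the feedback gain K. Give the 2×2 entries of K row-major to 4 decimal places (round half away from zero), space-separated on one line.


BᵀP = [0.2500 -0.5000; -0.3750 -0.5000]
S = R + BᵀPB = [1/2 0; 0 1/2] + [1.2500 0.6250; 0.6250 1.5625] = [1.7500 0.6250; 0.6250 2.0625]
BᵀPA = [-0.7500 1.0000; 1.1250 0.3750]
K = S⁻¹·BᵀPA = [-0.6990 0.5680; 0.7573 0.0097]
A−BK = [-1.1650 0.4466; 0.1165 -0.3447]
AᵀP(A−BK) = [0.8738 -0.3350; -0.3350 0.2409]
P' = Q + AᵀP(A−BK) = [10.1238 -1.3350; -1.3350 4.2409]
tr(P') = 14.3647

-0.6990 0.5680 0.7573 0.0097


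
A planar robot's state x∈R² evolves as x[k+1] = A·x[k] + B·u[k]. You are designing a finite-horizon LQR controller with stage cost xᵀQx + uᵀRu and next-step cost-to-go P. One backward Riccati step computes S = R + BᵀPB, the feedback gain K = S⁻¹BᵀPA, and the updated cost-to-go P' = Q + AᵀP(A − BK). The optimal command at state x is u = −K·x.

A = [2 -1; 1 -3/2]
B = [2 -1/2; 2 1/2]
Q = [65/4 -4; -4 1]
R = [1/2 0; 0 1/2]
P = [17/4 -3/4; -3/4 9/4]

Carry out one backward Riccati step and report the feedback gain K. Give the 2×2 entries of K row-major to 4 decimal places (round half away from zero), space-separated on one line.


0.7513 -0.5979 -0.7989 -0.3783

BᵀP = [7.0000 3.0000; -2.5000 1.5000]
S = R + BᵀPB = [1/2 0; 0 1/2] + [20.0000 -2.0000; -2.0000 2.0000] = [20.5000 -2.0000; -2.0000 2.5000]
BᵀPA = [17.0000 -11.5000; -3.5000 0.2500]
K = S⁻¹·BᵀPA = [0.7513 -0.5979; -0.7989 -0.3783]
A−BK = [0.0979 0.0066; -0.1032 -0.1151]
AᵀP(A−BK) = [0.6812 -0.0351; -0.0351 0.2814]
P' = Q + AᵀP(A−BK) = [16.9312 -4.0351; -4.0351 1.2814]
tr(P') = 18.2126
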